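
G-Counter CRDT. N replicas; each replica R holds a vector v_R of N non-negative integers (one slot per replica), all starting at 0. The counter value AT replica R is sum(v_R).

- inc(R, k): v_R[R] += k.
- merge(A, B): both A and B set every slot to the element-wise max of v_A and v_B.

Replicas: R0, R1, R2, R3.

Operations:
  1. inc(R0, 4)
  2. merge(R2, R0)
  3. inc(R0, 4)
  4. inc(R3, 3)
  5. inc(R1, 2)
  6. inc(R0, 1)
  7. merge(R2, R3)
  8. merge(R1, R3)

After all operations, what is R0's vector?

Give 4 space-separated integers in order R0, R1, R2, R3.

Op 1: inc R0 by 4 -> R0=(4,0,0,0) value=4
Op 2: merge R2<->R0 -> R2=(4,0,0,0) R0=(4,0,0,0)
Op 3: inc R0 by 4 -> R0=(8,0,0,0) value=8
Op 4: inc R3 by 3 -> R3=(0,0,0,3) value=3
Op 5: inc R1 by 2 -> R1=(0,2,0,0) value=2
Op 6: inc R0 by 1 -> R0=(9,0,0,0) value=9
Op 7: merge R2<->R3 -> R2=(4,0,0,3) R3=(4,0,0,3)
Op 8: merge R1<->R3 -> R1=(4,2,0,3) R3=(4,2,0,3)

Answer: 9 0 0 0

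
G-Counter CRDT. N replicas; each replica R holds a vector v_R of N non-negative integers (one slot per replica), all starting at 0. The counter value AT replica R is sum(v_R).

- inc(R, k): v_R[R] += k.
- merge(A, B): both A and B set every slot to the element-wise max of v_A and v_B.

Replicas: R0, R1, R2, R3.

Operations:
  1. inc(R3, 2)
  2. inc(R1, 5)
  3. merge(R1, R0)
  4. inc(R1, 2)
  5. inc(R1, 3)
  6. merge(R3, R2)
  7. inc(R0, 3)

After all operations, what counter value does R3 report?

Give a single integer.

Op 1: inc R3 by 2 -> R3=(0,0,0,2) value=2
Op 2: inc R1 by 5 -> R1=(0,5,0,0) value=5
Op 3: merge R1<->R0 -> R1=(0,5,0,0) R0=(0,5,0,0)
Op 4: inc R1 by 2 -> R1=(0,7,0,0) value=7
Op 5: inc R1 by 3 -> R1=(0,10,0,0) value=10
Op 6: merge R3<->R2 -> R3=(0,0,0,2) R2=(0,0,0,2)
Op 7: inc R0 by 3 -> R0=(3,5,0,0) value=8

Answer: 2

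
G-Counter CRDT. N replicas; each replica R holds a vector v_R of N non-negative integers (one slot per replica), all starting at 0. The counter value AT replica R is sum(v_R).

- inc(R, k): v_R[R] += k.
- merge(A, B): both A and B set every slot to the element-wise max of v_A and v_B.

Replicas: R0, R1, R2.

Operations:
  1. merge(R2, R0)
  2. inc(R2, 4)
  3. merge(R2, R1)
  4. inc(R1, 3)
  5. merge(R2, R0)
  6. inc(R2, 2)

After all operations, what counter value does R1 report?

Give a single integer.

Op 1: merge R2<->R0 -> R2=(0,0,0) R0=(0,0,0)
Op 2: inc R2 by 4 -> R2=(0,0,4) value=4
Op 3: merge R2<->R1 -> R2=(0,0,4) R1=(0,0,4)
Op 4: inc R1 by 3 -> R1=(0,3,4) value=7
Op 5: merge R2<->R0 -> R2=(0,0,4) R0=(0,0,4)
Op 6: inc R2 by 2 -> R2=(0,0,6) value=6

Answer: 7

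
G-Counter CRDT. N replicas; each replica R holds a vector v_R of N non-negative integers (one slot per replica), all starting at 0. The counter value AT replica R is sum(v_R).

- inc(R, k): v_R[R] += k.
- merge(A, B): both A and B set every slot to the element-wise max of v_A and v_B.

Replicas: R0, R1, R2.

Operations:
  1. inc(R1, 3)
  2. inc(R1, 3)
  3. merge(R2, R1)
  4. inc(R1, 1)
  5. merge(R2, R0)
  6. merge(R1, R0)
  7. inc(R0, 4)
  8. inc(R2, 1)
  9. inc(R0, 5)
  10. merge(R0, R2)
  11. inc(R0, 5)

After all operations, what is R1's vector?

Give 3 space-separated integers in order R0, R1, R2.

Op 1: inc R1 by 3 -> R1=(0,3,0) value=3
Op 2: inc R1 by 3 -> R1=(0,6,0) value=6
Op 3: merge R2<->R1 -> R2=(0,6,0) R1=(0,6,0)
Op 4: inc R1 by 1 -> R1=(0,7,0) value=7
Op 5: merge R2<->R0 -> R2=(0,6,0) R0=(0,6,0)
Op 6: merge R1<->R0 -> R1=(0,7,0) R0=(0,7,0)
Op 7: inc R0 by 4 -> R0=(4,7,0) value=11
Op 8: inc R2 by 1 -> R2=(0,6,1) value=7
Op 9: inc R0 by 5 -> R0=(9,7,0) value=16
Op 10: merge R0<->R2 -> R0=(9,7,1) R2=(9,7,1)
Op 11: inc R0 by 5 -> R0=(14,7,1) value=22

Answer: 0 7 0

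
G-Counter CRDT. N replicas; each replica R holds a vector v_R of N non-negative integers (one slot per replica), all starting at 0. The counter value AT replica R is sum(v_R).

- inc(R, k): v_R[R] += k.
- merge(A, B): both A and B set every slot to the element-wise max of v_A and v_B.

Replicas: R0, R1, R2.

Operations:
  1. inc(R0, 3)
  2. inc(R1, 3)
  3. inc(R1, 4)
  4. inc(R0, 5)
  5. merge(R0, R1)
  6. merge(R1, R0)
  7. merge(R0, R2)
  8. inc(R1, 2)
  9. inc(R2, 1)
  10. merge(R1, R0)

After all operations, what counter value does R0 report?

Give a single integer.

Answer: 17

Derivation:
Op 1: inc R0 by 3 -> R0=(3,0,0) value=3
Op 2: inc R1 by 3 -> R1=(0,3,0) value=3
Op 3: inc R1 by 4 -> R1=(0,7,0) value=7
Op 4: inc R0 by 5 -> R0=(8,0,0) value=8
Op 5: merge R0<->R1 -> R0=(8,7,0) R1=(8,7,0)
Op 6: merge R1<->R0 -> R1=(8,7,0) R0=(8,7,0)
Op 7: merge R0<->R2 -> R0=(8,7,0) R2=(8,7,0)
Op 8: inc R1 by 2 -> R1=(8,9,0) value=17
Op 9: inc R2 by 1 -> R2=(8,7,1) value=16
Op 10: merge R1<->R0 -> R1=(8,9,0) R0=(8,9,0)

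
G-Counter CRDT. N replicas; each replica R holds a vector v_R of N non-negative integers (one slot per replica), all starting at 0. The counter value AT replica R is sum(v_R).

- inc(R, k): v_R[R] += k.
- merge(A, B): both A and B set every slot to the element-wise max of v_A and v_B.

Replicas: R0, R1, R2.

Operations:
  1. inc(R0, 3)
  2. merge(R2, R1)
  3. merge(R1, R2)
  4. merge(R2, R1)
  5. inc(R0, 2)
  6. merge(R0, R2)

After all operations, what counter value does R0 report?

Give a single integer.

Answer: 5

Derivation:
Op 1: inc R0 by 3 -> R0=(3,0,0) value=3
Op 2: merge R2<->R1 -> R2=(0,0,0) R1=(0,0,0)
Op 3: merge R1<->R2 -> R1=(0,0,0) R2=(0,0,0)
Op 4: merge R2<->R1 -> R2=(0,0,0) R1=(0,0,0)
Op 5: inc R0 by 2 -> R0=(5,0,0) value=5
Op 6: merge R0<->R2 -> R0=(5,0,0) R2=(5,0,0)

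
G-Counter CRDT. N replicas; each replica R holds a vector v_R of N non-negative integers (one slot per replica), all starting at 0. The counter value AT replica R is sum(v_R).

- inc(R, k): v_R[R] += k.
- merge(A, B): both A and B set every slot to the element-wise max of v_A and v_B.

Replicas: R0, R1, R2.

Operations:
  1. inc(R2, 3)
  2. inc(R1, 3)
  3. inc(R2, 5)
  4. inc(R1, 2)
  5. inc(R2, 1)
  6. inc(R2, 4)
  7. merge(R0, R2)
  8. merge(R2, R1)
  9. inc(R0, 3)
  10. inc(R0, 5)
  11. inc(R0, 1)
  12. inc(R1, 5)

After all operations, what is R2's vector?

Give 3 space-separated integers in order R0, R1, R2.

Answer: 0 5 13

Derivation:
Op 1: inc R2 by 3 -> R2=(0,0,3) value=3
Op 2: inc R1 by 3 -> R1=(0,3,0) value=3
Op 3: inc R2 by 5 -> R2=(0,0,8) value=8
Op 4: inc R1 by 2 -> R1=(0,5,0) value=5
Op 5: inc R2 by 1 -> R2=(0,0,9) value=9
Op 6: inc R2 by 4 -> R2=(0,0,13) value=13
Op 7: merge R0<->R2 -> R0=(0,0,13) R2=(0,0,13)
Op 8: merge R2<->R1 -> R2=(0,5,13) R1=(0,5,13)
Op 9: inc R0 by 3 -> R0=(3,0,13) value=16
Op 10: inc R0 by 5 -> R0=(8,0,13) value=21
Op 11: inc R0 by 1 -> R0=(9,0,13) value=22
Op 12: inc R1 by 5 -> R1=(0,10,13) value=23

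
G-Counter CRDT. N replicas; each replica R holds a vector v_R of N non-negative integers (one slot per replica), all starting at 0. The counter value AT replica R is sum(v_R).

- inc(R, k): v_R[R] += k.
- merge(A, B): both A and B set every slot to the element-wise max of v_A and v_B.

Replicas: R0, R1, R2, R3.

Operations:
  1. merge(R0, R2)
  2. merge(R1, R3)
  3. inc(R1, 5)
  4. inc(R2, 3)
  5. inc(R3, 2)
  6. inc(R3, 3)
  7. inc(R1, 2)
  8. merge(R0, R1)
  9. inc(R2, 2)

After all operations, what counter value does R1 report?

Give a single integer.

Op 1: merge R0<->R2 -> R0=(0,0,0,0) R2=(0,0,0,0)
Op 2: merge R1<->R3 -> R1=(0,0,0,0) R3=(0,0,0,0)
Op 3: inc R1 by 5 -> R1=(0,5,0,0) value=5
Op 4: inc R2 by 3 -> R2=(0,0,3,0) value=3
Op 5: inc R3 by 2 -> R3=(0,0,0,2) value=2
Op 6: inc R3 by 3 -> R3=(0,0,0,5) value=5
Op 7: inc R1 by 2 -> R1=(0,7,0,0) value=7
Op 8: merge R0<->R1 -> R0=(0,7,0,0) R1=(0,7,0,0)
Op 9: inc R2 by 2 -> R2=(0,0,5,0) value=5

Answer: 7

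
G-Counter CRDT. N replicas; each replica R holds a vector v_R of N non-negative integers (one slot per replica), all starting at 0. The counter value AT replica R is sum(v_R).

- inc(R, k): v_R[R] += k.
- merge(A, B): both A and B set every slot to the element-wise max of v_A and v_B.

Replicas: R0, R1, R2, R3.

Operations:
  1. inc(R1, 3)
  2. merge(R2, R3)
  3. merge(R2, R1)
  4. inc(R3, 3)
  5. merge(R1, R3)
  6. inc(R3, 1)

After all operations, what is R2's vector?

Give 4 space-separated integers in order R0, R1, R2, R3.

Answer: 0 3 0 0

Derivation:
Op 1: inc R1 by 3 -> R1=(0,3,0,0) value=3
Op 2: merge R2<->R3 -> R2=(0,0,0,0) R3=(0,0,0,0)
Op 3: merge R2<->R1 -> R2=(0,3,0,0) R1=(0,3,0,0)
Op 4: inc R3 by 3 -> R3=(0,0,0,3) value=3
Op 5: merge R1<->R3 -> R1=(0,3,0,3) R3=(0,3,0,3)
Op 6: inc R3 by 1 -> R3=(0,3,0,4) value=7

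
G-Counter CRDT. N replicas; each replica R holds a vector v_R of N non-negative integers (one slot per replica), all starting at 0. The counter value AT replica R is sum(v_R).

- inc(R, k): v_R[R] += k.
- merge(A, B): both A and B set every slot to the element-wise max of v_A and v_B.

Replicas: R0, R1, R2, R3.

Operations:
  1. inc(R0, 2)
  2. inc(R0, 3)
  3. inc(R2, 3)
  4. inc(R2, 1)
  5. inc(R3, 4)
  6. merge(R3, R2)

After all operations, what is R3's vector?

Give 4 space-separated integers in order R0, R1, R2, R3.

Op 1: inc R0 by 2 -> R0=(2,0,0,0) value=2
Op 2: inc R0 by 3 -> R0=(5,0,0,0) value=5
Op 3: inc R2 by 3 -> R2=(0,0,3,0) value=3
Op 4: inc R2 by 1 -> R2=(0,0,4,0) value=4
Op 5: inc R3 by 4 -> R3=(0,0,0,4) value=4
Op 6: merge R3<->R2 -> R3=(0,0,4,4) R2=(0,0,4,4)

Answer: 0 0 4 4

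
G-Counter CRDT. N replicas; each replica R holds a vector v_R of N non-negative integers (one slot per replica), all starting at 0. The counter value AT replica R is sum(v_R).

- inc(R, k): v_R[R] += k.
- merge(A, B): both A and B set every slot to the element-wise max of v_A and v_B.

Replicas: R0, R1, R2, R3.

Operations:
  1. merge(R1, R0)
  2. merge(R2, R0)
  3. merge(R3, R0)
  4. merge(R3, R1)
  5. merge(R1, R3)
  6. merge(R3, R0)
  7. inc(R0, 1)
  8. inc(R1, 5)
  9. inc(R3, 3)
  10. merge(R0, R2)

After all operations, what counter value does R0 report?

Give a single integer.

Op 1: merge R1<->R0 -> R1=(0,0,0,0) R0=(0,0,0,0)
Op 2: merge R2<->R0 -> R2=(0,0,0,0) R0=(0,0,0,0)
Op 3: merge R3<->R0 -> R3=(0,0,0,0) R0=(0,0,0,0)
Op 4: merge R3<->R1 -> R3=(0,0,0,0) R1=(0,0,0,0)
Op 5: merge R1<->R3 -> R1=(0,0,0,0) R3=(0,0,0,0)
Op 6: merge R3<->R0 -> R3=(0,0,0,0) R0=(0,0,0,0)
Op 7: inc R0 by 1 -> R0=(1,0,0,0) value=1
Op 8: inc R1 by 5 -> R1=(0,5,0,0) value=5
Op 9: inc R3 by 3 -> R3=(0,0,0,3) value=3
Op 10: merge R0<->R2 -> R0=(1,0,0,0) R2=(1,0,0,0)

Answer: 1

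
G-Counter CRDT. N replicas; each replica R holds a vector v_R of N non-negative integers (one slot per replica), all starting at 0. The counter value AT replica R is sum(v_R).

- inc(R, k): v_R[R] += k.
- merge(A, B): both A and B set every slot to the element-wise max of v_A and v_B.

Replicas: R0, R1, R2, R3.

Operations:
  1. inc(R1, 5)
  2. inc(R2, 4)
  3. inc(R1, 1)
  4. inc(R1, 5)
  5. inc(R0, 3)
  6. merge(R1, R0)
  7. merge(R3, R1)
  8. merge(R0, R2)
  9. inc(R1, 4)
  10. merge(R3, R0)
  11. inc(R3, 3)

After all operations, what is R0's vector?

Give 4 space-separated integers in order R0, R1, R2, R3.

Op 1: inc R1 by 5 -> R1=(0,5,0,0) value=5
Op 2: inc R2 by 4 -> R2=(0,0,4,0) value=4
Op 3: inc R1 by 1 -> R1=(0,6,0,0) value=6
Op 4: inc R1 by 5 -> R1=(0,11,0,0) value=11
Op 5: inc R0 by 3 -> R0=(3,0,0,0) value=3
Op 6: merge R1<->R0 -> R1=(3,11,0,0) R0=(3,11,0,0)
Op 7: merge R3<->R1 -> R3=(3,11,0,0) R1=(3,11,0,0)
Op 8: merge R0<->R2 -> R0=(3,11,4,0) R2=(3,11,4,0)
Op 9: inc R1 by 4 -> R1=(3,15,0,0) value=18
Op 10: merge R3<->R0 -> R3=(3,11,4,0) R0=(3,11,4,0)
Op 11: inc R3 by 3 -> R3=(3,11,4,3) value=21

Answer: 3 11 4 0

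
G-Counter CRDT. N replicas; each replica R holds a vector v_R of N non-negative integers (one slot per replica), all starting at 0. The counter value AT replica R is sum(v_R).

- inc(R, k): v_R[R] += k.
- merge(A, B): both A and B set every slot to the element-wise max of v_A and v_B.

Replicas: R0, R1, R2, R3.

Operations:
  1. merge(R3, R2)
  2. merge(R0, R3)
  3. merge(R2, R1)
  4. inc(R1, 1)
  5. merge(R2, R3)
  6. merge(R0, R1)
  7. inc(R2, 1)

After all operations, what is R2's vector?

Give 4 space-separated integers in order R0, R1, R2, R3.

Answer: 0 0 1 0

Derivation:
Op 1: merge R3<->R2 -> R3=(0,0,0,0) R2=(0,0,0,0)
Op 2: merge R0<->R3 -> R0=(0,0,0,0) R3=(0,0,0,0)
Op 3: merge R2<->R1 -> R2=(0,0,0,0) R1=(0,0,0,0)
Op 4: inc R1 by 1 -> R1=(0,1,0,0) value=1
Op 5: merge R2<->R3 -> R2=(0,0,0,0) R3=(0,0,0,0)
Op 6: merge R0<->R1 -> R0=(0,1,0,0) R1=(0,1,0,0)
Op 7: inc R2 by 1 -> R2=(0,0,1,0) value=1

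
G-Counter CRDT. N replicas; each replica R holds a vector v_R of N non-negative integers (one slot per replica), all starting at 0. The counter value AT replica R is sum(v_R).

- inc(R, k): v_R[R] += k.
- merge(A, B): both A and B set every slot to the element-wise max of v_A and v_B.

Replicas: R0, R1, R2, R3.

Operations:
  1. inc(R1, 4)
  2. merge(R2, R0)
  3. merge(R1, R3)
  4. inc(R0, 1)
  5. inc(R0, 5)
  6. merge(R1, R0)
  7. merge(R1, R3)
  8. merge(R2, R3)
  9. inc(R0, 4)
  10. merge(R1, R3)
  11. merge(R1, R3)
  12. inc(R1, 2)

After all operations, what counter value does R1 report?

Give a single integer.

Op 1: inc R1 by 4 -> R1=(0,4,0,0) value=4
Op 2: merge R2<->R0 -> R2=(0,0,0,0) R0=(0,0,0,0)
Op 3: merge R1<->R3 -> R1=(0,4,0,0) R3=(0,4,0,0)
Op 4: inc R0 by 1 -> R0=(1,0,0,0) value=1
Op 5: inc R0 by 5 -> R0=(6,0,0,0) value=6
Op 6: merge R1<->R0 -> R1=(6,4,0,0) R0=(6,4,0,0)
Op 7: merge R1<->R3 -> R1=(6,4,0,0) R3=(6,4,0,0)
Op 8: merge R2<->R3 -> R2=(6,4,0,0) R3=(6,4,0,0)
Op 9: inc R0 by 4 -> R0=(10,4,0,0) value=14
Op 10: merge R1<->R3 -> R1=(6,4,0,0) R3=(6,4,0,0)
Op 11: merge R1<->R3 -> R1=(6,4,0,0) R3=(6,4,0,0)
Op 12: inc R1 by 2 -> R1=(6,6,0,0) value=12

Answer: 12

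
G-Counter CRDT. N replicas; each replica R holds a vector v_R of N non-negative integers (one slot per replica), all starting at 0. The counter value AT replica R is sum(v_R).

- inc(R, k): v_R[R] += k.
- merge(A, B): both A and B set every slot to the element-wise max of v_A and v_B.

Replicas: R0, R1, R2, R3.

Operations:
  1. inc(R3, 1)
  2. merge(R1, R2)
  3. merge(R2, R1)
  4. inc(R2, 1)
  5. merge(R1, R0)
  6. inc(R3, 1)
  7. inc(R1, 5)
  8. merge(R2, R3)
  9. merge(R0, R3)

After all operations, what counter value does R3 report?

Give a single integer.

Op 1: inc R3 by 1 -> R3=(0,0,0,1) value=1
Op 2: merge R1<->R2 -> R1=(0,0,0,0) R2=(0,0,0,0)
Op 3: merge R2<->R1 -> R2=(0,0,0,0) R1=(0,0,0,0)
Op 4: inc R2 by 1 -> R2=(0,0,1,0) value=1
Op 5: merge R1<->R0 -> R1=(0,0,0,0) R0=(0,0,0,0)
Op 6: inc R3 by 1 -> R3=(0,0,0,2) value=2
Op 7: inc R1 by 5 -> R1=(0,5,0,0) value=5
Op 8: merge R2<->R3 -> R2=(0,0,1,2) R3=(0,0,1,2)
Op 9: merge R0<->R3 -> R0=(0,0,1,2) R3=(0,0,1,2)

Answer: 3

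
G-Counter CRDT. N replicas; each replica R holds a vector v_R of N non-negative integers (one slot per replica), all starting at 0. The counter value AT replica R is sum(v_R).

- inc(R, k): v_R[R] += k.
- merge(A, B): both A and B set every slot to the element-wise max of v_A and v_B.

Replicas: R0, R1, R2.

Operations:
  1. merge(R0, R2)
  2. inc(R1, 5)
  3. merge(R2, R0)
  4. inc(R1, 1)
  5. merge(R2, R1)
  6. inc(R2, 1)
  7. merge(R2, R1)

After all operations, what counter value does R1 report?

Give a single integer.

Op 1: merge R0<->R2 -> R0=(0,0,0) R2=(0,0,0)
Op 2: inc R1 by 5 -> R1=(0,5,0) value=5
Op 3: merge R2<->R0 -> R2=(0,0,0) R0=(0,0,0)
Op 4: inc R1 by 1 -> R1=(0,6,0) value=6
Op 5: merge R2<->R1 -> R2=(0,6,0) R1=(0,6,0)
Op 6: inc R2 by 1 -> R2=(0,6,1) value=7
Op 7: merge R2<->R1 -> R2=(0,6,1) R1=(0,6,1)

Answer: 7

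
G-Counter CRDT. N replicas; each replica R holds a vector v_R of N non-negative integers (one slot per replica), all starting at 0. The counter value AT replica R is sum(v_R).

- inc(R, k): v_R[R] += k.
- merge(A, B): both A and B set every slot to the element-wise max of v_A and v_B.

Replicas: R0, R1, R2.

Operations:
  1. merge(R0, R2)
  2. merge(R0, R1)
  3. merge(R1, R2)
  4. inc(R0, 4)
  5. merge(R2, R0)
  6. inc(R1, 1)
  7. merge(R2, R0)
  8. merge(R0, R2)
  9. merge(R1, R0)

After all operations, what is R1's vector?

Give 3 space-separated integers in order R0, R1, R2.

Answer: 4 1 0

Derivation:
Op 1: merge R0<->R2 -> R0=(0,0,0) R2=(0,0,0)
Op 2: merge R0<->R1 -> R0=(0,0,0) R1=(0,0,0)
Op 3: merge R1<->R2 -> R1=(0,0,0) R2=(0,0,0)
Op 4: inc R0 by 4 -> R0=(4,0,0) value=4
Op 5: merge R2<->R0 -> R2=(4,0,0) R0=(4,0,0)
Op 6: inc R1 by 1 -> R1=(0,1,0) value=1
Op 7: merge R2<->R0 -> R2=(4,0,0) R0=(4,0,0)
Op 8: merge R0<->R2 -> R0=(4,0,0) R2=(4,0,0)
Op 9: merge R1<->R0 -> R1=(4,1,0) R0=(4,1,0)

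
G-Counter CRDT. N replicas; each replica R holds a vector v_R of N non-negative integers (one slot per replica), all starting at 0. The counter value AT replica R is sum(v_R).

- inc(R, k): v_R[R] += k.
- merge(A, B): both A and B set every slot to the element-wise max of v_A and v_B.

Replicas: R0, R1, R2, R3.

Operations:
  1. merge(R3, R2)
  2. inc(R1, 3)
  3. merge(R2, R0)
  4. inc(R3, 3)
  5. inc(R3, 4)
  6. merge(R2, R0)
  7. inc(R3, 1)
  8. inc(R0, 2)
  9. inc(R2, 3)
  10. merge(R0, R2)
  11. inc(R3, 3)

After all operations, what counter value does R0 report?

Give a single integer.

Answer: 5

Derivation:
Op 1: merge R3<->R2 -> R3=(0,0,0,0) R2=(0,0,0,0)
Op 2: inc R1 by 3 -> R1=(0,3,0,0) value=3
Op 3: merge R2<->R0 -> R2=(0,0,0,0) R0=(0,0,0,0)
Op 4: inc R3 by 3 -> R3=(0,0,0,3) value=3
Op 5: inc R3 by 4 -> R3=(0,0,0,7) value=7
Op 6: merge R2<->R0 -> R2=(0,0,0,0) R0=(0,0,0,0)
Op 7: inc R3 by 1 -> R3=(0,0,0,8) value=8
Op 8: inc R0 by 2 -> R0=(2,0,0,0) value=2
Op 9: inc R2 by 3 -> R2=(0,0,3,0) value=3
Op 10: merge R0<->R2 -> R0=(2,0,3,0) R2=(2,0,3,0)
Op 11: inc R3 by 3 -> R3=(0,0,0,11) value=11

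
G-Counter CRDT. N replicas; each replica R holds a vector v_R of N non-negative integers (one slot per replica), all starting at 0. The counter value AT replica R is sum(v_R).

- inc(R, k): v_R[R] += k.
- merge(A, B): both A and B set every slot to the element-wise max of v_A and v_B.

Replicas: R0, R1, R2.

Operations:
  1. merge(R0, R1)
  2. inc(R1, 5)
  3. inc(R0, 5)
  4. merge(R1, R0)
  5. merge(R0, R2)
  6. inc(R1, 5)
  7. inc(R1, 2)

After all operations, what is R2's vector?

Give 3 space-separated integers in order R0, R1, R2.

Op 1: merge R0<->R1 -> R0=(0,0,0) R1=(0,0,0)
Op 2: inc R1 by 5 -> R1=(0,5,0) value=5
Op 3: inc R0 by 5 -> R0=(5,0,0) value=5
Op 4: merge R1<->R0 -> R1=(5,5,0) R0=(5,5,0)
Op 5: merge R0<->R2 -> R0=(5,5,0) R2=(5,5,0)
Op 6: inc R1 by 5 -> R1=(5,10,0) value=15
Op 7: inc R1 by 2 -> R1=(5,12,0) value=17

Answer: 5 5 0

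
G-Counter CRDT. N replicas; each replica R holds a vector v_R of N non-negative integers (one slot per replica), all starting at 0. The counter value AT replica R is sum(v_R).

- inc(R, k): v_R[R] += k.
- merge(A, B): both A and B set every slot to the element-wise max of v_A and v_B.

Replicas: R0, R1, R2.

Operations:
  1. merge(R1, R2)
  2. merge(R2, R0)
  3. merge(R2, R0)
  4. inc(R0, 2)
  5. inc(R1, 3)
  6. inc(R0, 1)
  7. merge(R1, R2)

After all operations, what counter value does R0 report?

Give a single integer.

Answer: 3

Derivation:
Op 1: merge R1<->R2 -> R1=(0,0,0) R2=(0,0,0)
Op 2: merge R2<->R0 -> R2=(0,0,0) R0=(0,0,0)
Op 3: merge R2<->R0 -> R2=(0,0,0) R0=(0,0,0)
Op 4: inc R0 by 2 -> R0=(2,0,0) value=2
Op 5: inc R1 by 3 -> R1=(0,3,0) value=3
Op 6: inc R0 by 1 -> R0=(3,0,0) value=3
Op 7: merge R1<->R2 -> R1=(0,3,0) R2=(0,3,0)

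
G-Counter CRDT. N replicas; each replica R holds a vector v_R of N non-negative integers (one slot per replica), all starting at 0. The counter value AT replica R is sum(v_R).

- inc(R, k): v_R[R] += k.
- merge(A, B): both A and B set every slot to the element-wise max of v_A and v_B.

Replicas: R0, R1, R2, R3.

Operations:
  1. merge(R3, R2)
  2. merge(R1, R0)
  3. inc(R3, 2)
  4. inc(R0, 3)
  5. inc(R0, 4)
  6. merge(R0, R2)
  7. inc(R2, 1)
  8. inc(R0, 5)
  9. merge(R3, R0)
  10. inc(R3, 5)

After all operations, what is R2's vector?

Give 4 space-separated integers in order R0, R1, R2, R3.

Answer: 7 0 1 0

Derivation:
Op 1: merge R3<->R2 -> R3=(0,0,0,0) R2=(0,0,0,0)
Op 2: merge R1<->R0 -> R1=(0,0,0,0) R0=(0,0,0,0)
Op 3: inc R3 by 2 -> R3=(0,0,0,2) value=2
Op 4: inc R0 by 3 -> R0=(3,0,0,0) value=3
Op 5: inc R0 by 4 -> R0=(7,0,0,0) value=7
Op 6: merge R0<->R2 -> R0=(7,0,0,0) R2=(7,0,0,0)
Op 7: inc R2 by 1 -> R2=(7,0,1,0) value=8
Op 8: inc R0 by 5 -> R0=(12,0,0,0) value=12
Op 9: merge R3<->R0 -> R3=(12,0,0,2) R0=(12,0,0,2)
Op 10: inc R3 by 5 -> R3=(12,0,0,7) value=19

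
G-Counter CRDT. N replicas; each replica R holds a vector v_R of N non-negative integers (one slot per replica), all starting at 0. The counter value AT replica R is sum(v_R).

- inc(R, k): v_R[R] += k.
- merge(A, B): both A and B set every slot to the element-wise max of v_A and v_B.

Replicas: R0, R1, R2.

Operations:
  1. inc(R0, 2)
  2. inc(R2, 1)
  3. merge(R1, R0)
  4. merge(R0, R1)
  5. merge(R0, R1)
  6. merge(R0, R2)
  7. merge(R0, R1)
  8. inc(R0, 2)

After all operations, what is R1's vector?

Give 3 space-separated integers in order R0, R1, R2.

Answer: 2 0 1

Derivation:
Op 1: inc R0 by 2 -> R0=(2,0,0) value=2
Op 2: inc R2 by 1 -> R2=(0,0,1) value=1
Op 3: merge R1<->R0 -> R1=(2,0,0) R0=(2,0,0)
Op 4: merge R0<->R1 -> R0=(2,0,0) R1=(2,0,0)
Op 5: merge R0<->R1 -> R0=(2,0,0) R1=(2,0,0)
Op 6: merge R0<->R2 -> R0=(2,0,1) R2=(2,0,1)
Op 7: merge R0<->R1 -> R0=(2,0,1) R1=(2,0,1)
Op 8: inc R0 by 2 -> R0=(4,0,1) value=5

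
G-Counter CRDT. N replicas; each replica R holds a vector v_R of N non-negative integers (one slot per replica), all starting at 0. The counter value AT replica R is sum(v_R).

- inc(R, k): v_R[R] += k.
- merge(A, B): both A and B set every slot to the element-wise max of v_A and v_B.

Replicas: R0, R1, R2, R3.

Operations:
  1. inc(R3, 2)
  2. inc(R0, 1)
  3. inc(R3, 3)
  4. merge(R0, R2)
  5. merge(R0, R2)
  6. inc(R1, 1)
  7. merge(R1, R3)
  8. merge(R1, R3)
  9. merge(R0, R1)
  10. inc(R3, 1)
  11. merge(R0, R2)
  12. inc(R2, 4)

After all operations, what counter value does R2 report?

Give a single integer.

Op 1: inc R3 by 2 -> R3=(0,0,0,2) value=2
Op 2: inc R0 by 1 -> R0=(1,0,0,0) value=1
Op 3: inc R3 by 3 -> R3=(0,0,0,5) value=5
Op 4: merge R0<->R2 -> R0=(1,0,0,0) R2=(1,0,0,0)
Op 5: merge R0<->R2 -> R0=(1,0,0,0) R2=(1,0,0,0)
Op 6: inc R1 by 1 -> R1=(0,1,0,0) value=1
Op 7: merge R1<->R3 -> R1=(0,1,0,5) R3=(0,1,0,5)
Op 8: merge R1<->R3 -> R1=(0,1,0,5) R3=(0,1,0,5)
Op 9: merge R0<->R1 -> R0=(1,1,0,5) R1=(1,1,0,5)
Op 10: inc R3 by 1 -> R3=(0,1,0,6) value=7
Op 11: merge R0<->R2 -> R0=(1,1,0,5) R2=(1,1,0,5)
Op 12: inc R2 by 4 -> R2=(1,1,4,5) value=11

Answer: 11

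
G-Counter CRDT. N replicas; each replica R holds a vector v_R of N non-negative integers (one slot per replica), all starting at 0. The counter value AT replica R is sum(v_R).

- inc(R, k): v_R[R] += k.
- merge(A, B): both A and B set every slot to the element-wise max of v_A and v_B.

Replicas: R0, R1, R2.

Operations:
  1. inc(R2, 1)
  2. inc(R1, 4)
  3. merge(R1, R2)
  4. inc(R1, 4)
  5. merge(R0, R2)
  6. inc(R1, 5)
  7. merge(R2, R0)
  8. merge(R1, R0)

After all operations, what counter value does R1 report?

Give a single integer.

Op 1: inc R2 by 1 -> R2=(0,0,1) value=1
Op 2: inc R1 by 4 -> R1=(0,4,0) value=4
Op 3: merge R1<->R2 -> R1=(0,4,1) R2=(0,4,1)
Op 4: inc R1 by 4 -> R1=(0,8,1) value=9
Op 5: merge R0<->R2 -> R0=(0,4,1) R2=(0,4,1)
Op 6: inc R1 by 5 -> R1=(0,13,1) value=14
Op 7: merge R2<->R0 -> R2=(0,4,1) R0=(0,4,1)
Op 8: merge R1<->R0 -> R1=(0,13,1) R0=(0,13,1)

Answer: 14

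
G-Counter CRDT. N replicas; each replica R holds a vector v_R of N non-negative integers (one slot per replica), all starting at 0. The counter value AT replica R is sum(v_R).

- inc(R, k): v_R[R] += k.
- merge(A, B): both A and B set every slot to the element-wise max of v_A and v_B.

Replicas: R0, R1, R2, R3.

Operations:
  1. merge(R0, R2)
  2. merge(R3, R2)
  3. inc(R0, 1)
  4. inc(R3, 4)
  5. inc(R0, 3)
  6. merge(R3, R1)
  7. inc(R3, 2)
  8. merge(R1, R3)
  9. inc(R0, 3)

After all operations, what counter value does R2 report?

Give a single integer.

Op 1: merge R0<->R2 -> R0=(0,0,0,0) R2=(0,0,0,0)
Op 2: merge R3<->R2 -> R3=(0,0,0,0) R2=(0,0,0,0)
Op 3: inc R0 by 1 -> R0=(1,0,0,0) value=1
Op 4: inc R3 by 4 -> R3=(0,0,0,4) value=4
Op 5: inc R0 by 3 -> R0=(4,0,0,0) value=4
Op 6: merge R3<->R1 -> R3=(0,0,0,4) R1=(0,0,0,4)
Op 7: inc R3 by 2 -> R3=(0,0,0,6) value=6
Op 8: merge R1<->R3 -> R1=(0,0,0,6) R3=(0,0,0,6)
Op 9: inc R0 by 3 -> R0=(7,0,0,0) value=7

Answer: 0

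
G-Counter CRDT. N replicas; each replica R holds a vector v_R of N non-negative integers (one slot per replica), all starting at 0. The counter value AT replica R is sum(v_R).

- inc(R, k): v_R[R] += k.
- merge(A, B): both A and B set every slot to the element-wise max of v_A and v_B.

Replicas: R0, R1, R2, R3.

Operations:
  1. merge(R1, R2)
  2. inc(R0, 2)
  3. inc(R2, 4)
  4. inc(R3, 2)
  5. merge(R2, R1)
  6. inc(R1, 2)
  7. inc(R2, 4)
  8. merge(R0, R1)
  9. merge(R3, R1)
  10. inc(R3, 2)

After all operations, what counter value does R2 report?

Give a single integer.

Answer: 8

Derivation:
Op 1: merge R1<->R2 -> R1=(0,0,0,0) R2=(0,0,0,0)
Op 2: inc R0 by 2 -> R0=(2,0,0,0) value=2
Op 3: inc R2 by 4 -> R2=(0,0,4,0) value=4
Op 4: inc R3 by 2 -> R3=(0,0,0,2) value=2
Op 5: merge R2<->R1 -> R2=(0,0,4,0) R1=(0,0,4,0)
Op 6: inc R1 by 2 -> R1=(0,2,4,0) value=6
Op 7: inc R2 by 4 -> R2=(0,0,8,0) value=8
Op 8: merge R0<->R1 -> R0=(2,2,4,0) R1=(2,2,4,0)
Op 9: merge R3<->R1 -> R3=(2,2,4,2) R1=(2,2,4,2)
Op 10: inc R3 by 2 -> R3=(2,2,4,4) value=12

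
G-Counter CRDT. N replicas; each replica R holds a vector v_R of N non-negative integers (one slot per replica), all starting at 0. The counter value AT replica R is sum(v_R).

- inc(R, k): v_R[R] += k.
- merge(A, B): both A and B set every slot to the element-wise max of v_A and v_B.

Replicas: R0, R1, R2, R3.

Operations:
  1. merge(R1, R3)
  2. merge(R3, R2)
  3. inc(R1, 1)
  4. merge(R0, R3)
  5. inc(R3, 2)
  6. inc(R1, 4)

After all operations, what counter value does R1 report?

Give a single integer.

Answer: 5

Derivation:
Op 1: merge R1<->R3 -> R1=(0,0,0,0) R3=(0,0,0,0)
Op 2: merge R3<->R2 -> R3=(0,0,0,0) R2=(0,0,0,0)
Op 3: inc R1 by 1 -> R1=(0,1,0,0) value=1
Op 4: merge R0<->R3 -> R0=(0,0,0,0) R3=(0,0,0,0)
Op 5: inc R3 by 2 -> R3=(0,0,0,2) value=2
Op 6: inc R1 by 4 -> R1=(0,5,0,0) value=5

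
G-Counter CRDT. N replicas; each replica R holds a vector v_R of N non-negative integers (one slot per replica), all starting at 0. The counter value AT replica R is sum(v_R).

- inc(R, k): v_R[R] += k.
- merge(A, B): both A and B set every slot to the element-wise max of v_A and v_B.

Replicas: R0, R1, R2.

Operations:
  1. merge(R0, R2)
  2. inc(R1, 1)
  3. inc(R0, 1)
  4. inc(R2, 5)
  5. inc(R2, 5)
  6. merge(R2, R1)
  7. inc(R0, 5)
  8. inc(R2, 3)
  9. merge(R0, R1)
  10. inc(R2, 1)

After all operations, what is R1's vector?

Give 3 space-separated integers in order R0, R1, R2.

Answer: 6 1 10

Derivation:
Op 1: merge R0<->R2 -> R0=(0,0,0) R2=(0,0,0)
Op 2: inc R1 by 1 -> R1=(0,1,0) value=1
Op 3: inc R0 by 1 -> R0=(1,0,0) value=1
Op 4: inc R2 by 5 -> R2=(0,0,5) value=5
Op 5: inc R2 by 5 -> R2=(0,0,10) value=10
Op 6: merge R2<->R1 -> R2=(0,1,10) R1=(0,1,10)
Op 7: inc R0 by 5 -> R0=(6,0,0) value=6
Op 8: inc R2 by 3 -> R2=(0,1,13) value=14
Op 9: merge R0<->R1 -> R0=(6,1,10) R1=(6,1,10)
Op 10: inc R2 by 1 -> R2=(0,1,14) value=15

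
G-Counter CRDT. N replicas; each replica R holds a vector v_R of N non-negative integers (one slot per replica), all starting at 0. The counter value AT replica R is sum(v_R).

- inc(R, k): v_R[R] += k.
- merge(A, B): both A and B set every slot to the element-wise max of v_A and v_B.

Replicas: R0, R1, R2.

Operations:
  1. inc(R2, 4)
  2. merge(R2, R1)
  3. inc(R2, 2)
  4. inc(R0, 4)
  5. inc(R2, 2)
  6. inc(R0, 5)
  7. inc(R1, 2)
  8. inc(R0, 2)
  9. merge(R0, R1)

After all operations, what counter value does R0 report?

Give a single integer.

Op 1: inc R2 by 4 -> R2=(0,0,4) value=4
Op 2: merge R2<->R1 -> R2=(0,0,4) R1=(0,0,4)
Op 3: inc R2 by 2 -> R2=(0,0,6) value=6
Op 4: inc R0 by 4 -> R0=(4,0,0) value=4
Op 5: inc R2 by 2 -> R2=(0,0,8) value=8
Op 6: inc R0 by 5 -> R0=(9,0,0) value=9
Op 7: inc R1 by 2 -> R1=(0,2,4) value=6
Op 8: inc R0 by 2 -> R0=(11,0,0) value=11
Op 9: merge R0<->R1 -> R0=(11,2,4) R1=(11,2,4)

Answer: 17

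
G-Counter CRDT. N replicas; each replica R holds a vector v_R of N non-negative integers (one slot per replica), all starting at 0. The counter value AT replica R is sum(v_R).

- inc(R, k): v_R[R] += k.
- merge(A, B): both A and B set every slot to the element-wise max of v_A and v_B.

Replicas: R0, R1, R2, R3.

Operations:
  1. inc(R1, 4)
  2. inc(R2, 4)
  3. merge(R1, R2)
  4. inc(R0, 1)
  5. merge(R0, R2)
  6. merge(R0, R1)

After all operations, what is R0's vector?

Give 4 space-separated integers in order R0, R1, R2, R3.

Answer: 1 4 4 0

Derivation:
Op 1: inc R1 by 4 -> R1=(0,4,0,0) value=4
Op 2: inc R2 by 4 -> R2=(0,0,4,0) value=4
Op 3: merge R1<->R2 -> R1=(0,4,4,0) R2=(0,4,4,0)
Op 4: inc R0 by 1 -> R0=(1,0,0,0) value=1
Op 5: merge R0<->R2 -> R0=(1,4,4,0) R2=(1,4,4,0)
Op 6: merge R0<->R1 -> R0=(1,4,4,0) R1=(1,4,4,0)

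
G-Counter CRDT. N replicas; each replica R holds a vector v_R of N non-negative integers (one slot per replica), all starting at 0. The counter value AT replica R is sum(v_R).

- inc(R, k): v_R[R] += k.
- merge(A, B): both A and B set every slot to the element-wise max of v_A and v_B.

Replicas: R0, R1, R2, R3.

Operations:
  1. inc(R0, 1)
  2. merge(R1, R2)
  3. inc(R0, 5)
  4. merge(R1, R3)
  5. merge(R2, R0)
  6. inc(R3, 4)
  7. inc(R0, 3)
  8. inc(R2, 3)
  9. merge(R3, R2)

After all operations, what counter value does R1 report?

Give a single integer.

Op 1: inc R0 by 1 -> R0=(1,0,0,0) value=1
Op 2: merge R1<->R2 -> R1=(0,0,0,0) R2=(0,0,0,0)
Op 3: inc R0 by 5 -> R0=(6,0,0,0) value=6
Op 4: merge R1<->R3 -> R1=(0,0,0,0) R3=(0,0,0,0)
Op 5: merge R2<->R0 -> R2=(6,0,0,0) R0=(6,0,0,0)
Op 6: inc R3 by 4 -> R3=(0,0,0,4) value=4
Op 7: inc R0 by 3 -> R0=(9,0,0,0) value=9
Op 8: inc R2 by 3 -> R2=(6,0,3,0) value=9
Op 9: merge R3<->R2 -> R3=(6,0,3,4) R2=(6,0,3,4)

Answer: 0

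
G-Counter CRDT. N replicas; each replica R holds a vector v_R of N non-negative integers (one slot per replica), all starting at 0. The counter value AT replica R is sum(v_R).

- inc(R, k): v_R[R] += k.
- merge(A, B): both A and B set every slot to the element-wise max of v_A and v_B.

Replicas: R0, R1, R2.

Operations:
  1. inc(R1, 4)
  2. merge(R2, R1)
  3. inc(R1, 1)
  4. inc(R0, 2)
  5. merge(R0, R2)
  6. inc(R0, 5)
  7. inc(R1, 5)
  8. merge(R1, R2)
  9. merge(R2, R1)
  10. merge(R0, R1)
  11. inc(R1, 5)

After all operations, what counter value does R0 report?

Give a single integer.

Answer: 17

Derivation:
Op 1: inc R1 by 4 -> R1=(0,4,0) value=4
Op 2: merge R2<->R1 -> R2=(0,4,0) R1=(0,4,0)
Op 3: inc R1 by 1 -> R1=(0,5,0) value=5
Op 4: inc R0 by 2 -> R0=(2,0,0) value=2
Op 5: merge R0<->R2 -> R0=(2,4,0) R2=(2,4,0)
Op 6: inc R0 by 5 -> R0=(7,4,0) value=11
Op 7: inc R1 by 5 -> R1=(0,10,0) value=10
Op 8: merge R1<->R2 -> R1=(2,10,0) R2=(2,10,0)
Op 9: merge R2<->R1 -> R2=(2,10,0) R1=(2,10,0)
Op 10: merge R0<->R1 -> R0=(7,10,0) R1=(7,10,0)
Op 11: inc R1 by 5 -> R1=(7,15,0) value=22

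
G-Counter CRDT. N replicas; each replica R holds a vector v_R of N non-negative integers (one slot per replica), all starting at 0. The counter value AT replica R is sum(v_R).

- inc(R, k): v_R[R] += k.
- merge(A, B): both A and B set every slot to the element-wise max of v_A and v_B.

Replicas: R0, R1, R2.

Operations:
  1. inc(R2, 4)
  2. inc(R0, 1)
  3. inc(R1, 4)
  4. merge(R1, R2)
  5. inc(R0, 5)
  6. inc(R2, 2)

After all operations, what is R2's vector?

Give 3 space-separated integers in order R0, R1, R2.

Op 1: inc R2 by 4 -> R2=(0,0,4) value=4
Op 2: inc R0 by 1 -> R0=(1,0,0) value=1
Op 3: inc R1 by 4 -> R1=(0,4,0) value=4
Op 4: merge R1<->R2 -> R1=(0,4,4) R2=(0,4,4)
Op 5: inc R0 by 5 -> R0=(6,0,0) value=6
Op 6: inc R2 by 2 -> R2=(0,4,6) value=10

Answer: 0 4 6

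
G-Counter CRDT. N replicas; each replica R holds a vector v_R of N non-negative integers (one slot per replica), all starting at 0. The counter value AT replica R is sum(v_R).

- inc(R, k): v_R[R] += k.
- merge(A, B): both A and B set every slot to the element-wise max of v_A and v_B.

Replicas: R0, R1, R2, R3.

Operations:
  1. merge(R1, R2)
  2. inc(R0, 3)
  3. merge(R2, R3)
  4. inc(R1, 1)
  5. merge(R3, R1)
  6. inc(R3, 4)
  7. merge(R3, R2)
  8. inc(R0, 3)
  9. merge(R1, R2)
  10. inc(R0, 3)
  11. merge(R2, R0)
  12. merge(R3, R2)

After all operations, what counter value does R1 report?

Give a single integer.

Answer: 5

Derivation:
Op 1: merge R1<->R2 -> R1=(0,0,0,0) R2=(0,0,0,0)
Op 2: inc R0 by 3 -> R0=(3,0,0,0) value=3
Op 3: merge R2<->R3 -> R2=(0,0,0,0) R3=(0,0,0,0)
Op 4: inc R1 by 1 -> R1=(0,1,0,0) value=1
Op 5: merge R3<->R1 -> R3=(0,1,0,0) R1=(0,1,0,0)
Op 6: inc R3 by 4 -> R3=(0,1,0,4) value=5
Op 7: merge R3<->R2 -> R3=(0,1,0,4) R2=(0,1,0,4)
Op 8: inc R0 by 3 -> R0=(6,0,0,0) value=6
Op 9: merge R1<->R2 -> R1=(0,1,0,4) R2=(0,1,0,4)
Op 10: inc R0 by 3 -> R0=(9,0,0,0) value=9
Op 11: merge R2<->R0 -> R2=(9,1,0,4) R0=(9,1,0,4)
Op 12: merge R3<->R2 -> R3=(9,1,0,4) R2=(9,1,0,4)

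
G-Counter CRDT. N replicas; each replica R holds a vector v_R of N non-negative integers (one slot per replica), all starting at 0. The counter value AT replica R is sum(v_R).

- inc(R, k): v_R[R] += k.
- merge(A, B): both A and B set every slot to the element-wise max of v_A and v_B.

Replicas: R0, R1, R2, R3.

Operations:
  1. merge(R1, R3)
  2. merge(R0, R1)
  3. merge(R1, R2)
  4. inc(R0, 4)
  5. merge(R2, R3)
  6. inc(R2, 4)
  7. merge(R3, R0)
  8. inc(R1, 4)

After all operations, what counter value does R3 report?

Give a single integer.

Op 1: merge R1<->R3 -> R1=(0,0,0,0) R3=(0,0,0,0)
Op 2: merge R0<->R1 -> R0=(0,0,0,0) R1=(0,0,0,0)
Op 3: merge R1<->R2 -> R1=(0,0,0,0) R2=(0,0,0,0)
Op 4: inc R0 by 4 -> R0=(4,0,0,0) value=4
Op 5: merge R2<->R3 -> R2=(0,0,0,0) R3=(0,0,0,0)
Op 6: inc R2 by 4 -> R2=(0,0,4,0) value=4
Op 7: merge R3<->R0 -> R3=(4,0,0,0) R0=(4,0,0,0)
Op 8: inc R1 by 4 -> R1=(0,4,0,0) value=4

Answer: 4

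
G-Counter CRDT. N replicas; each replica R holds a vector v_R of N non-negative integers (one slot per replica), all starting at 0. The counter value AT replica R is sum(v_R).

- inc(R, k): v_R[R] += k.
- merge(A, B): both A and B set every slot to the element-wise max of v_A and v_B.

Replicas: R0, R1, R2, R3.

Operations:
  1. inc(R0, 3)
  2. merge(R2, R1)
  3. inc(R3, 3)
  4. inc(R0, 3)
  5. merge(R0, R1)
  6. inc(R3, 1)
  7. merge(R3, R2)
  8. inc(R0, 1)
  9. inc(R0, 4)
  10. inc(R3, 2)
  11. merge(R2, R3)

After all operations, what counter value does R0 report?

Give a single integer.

Op 1: inc R0 by 3 -> R0=(3,0,0,0) value=3
Op 2: merge R2<->R1 -> R2=(0,0,0,0) R1=(0,0,0,0)
Op 3: inc R3 by 3 -> R3=(0,0,0,3) value=3
Op 4: inc R0 by 3 -> R0=(6,0,0,0) value=6
Op 5: merge R0<->R1 -> R0=(6,0,0,0) R1=(6,0,0,0)
Op 6: inc R3 by 1 -> R3=(0,0,0,4) value=4
Op 7: merge R3<->R2 -> R3=(0,0,0,4) R2=(0,0,0,4)
Op 8: inc R0 by 1 -> R0=(7,0,0,0) value=7
Op 9: inc R0 by 4 -> R0=(11,0,0,0) value=11
Op 10: inc R3 by 2 -> R3=(0,0,0,6) value=6
Op 11: merge R2<->R3 -> R2=(0,0,0,6) R3=(0,0,0,6)

Answer: 11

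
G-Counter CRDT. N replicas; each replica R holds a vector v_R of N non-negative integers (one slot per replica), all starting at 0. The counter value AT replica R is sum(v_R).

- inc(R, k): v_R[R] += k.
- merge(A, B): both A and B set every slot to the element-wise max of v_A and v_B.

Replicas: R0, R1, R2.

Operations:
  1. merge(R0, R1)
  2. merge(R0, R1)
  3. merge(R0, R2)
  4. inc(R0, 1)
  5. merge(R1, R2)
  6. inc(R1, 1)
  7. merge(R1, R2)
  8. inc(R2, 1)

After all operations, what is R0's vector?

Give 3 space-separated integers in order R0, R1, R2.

Op 1: merge R0<->R1 -> R0=(0,0,0) R1=(0,0,0)
Op 2: merge R0<->R1 -> R0=(0,0,0) R1=(0,0,0)
Op 3: merge R0<->R2 -> R0=(0,0,0) R2=(0,0,0)
Op 4: inc R0 by 1 -> R0=(1,0,0) value=1
Op 5: merge R1<->R2 -> R1=(0,0,0) R2=(0,0,0)
Op 6: inc R1 by 1 -> R1=(0,1,0) value=1
Op 7: merge R1<->R2 -> R1=(0,1,0) R2=(0,1,0)
Op 8: inc R2 by 1 -> R2=(0,1,1) value=2

Answer: 1 0 0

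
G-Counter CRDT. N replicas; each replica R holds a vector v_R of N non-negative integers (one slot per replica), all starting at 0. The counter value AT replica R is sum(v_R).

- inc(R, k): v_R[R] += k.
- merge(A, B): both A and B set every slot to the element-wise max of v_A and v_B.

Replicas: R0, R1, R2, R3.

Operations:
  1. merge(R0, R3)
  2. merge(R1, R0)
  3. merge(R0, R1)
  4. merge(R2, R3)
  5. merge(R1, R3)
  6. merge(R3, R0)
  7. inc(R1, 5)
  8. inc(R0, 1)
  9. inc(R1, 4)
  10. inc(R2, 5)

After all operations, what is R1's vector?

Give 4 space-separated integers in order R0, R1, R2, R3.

Answer: 0 9 0 0

Derivation:
Op 1: merge R0<->R3 -> R0=(0,0,0,0) R3=(0,0,0,0)
Op 2: merge R1<->R0 -> R1=(0,0,0,0) R0=(0,0,0,0)
Op 3: merge R0<->R1 -> R0=(0,0,0,0) R1=(0,0,0,0)
Op 4: merge R2<->R3 -> R2=(0,0,0,0) R3=(0,0,0,0)
Op 5: merge R1<->R3 -> R1=(0,0,0,0) R3=(0,0,0,0)
Op 6: merge R3<->R0 -> R3=(0,0,0,0) R0=(0,0,0,0)
Op 7: inc R1 by 5 -> R1=(0,5,0,0) value=5
Op 8: inc R0 by 1 -> R0=(1,0,0,0) value=1
Op 9: inc R1 by 4 -> R1=(0,9,0,0) value=9
Op 10: inc R2 by 5 -> R2=(0,0,5,0) value=5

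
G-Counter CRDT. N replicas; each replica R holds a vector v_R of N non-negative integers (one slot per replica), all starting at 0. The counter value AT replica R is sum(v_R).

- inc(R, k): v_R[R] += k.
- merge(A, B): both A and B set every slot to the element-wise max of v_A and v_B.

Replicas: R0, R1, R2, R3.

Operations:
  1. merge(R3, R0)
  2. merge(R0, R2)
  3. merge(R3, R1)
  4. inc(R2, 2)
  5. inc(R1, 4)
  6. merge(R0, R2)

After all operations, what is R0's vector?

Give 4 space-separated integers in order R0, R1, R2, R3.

Answer: 0 0 2 0

Derivation:
Op 1: merge R3<->R0 -> R3=(0,0,0,0) R0=(0,0,0,0)
Op 2: merge R0<->R2 -> R0=(0,0,0,0) R2=(0,0,0,0)
Op 3: merge R3<->R1 -> R3=(0,0,0,0) R1=(0,0,0,0)
Op 4: inc R2 by 2 -> R2=(0,0,2,0) value=2
Op 5: inc R1 by 4 -> R1=(0,4,0,0) value=4
Op 6: merge R0<->R2 -> R0=(0,0,2,0) R2=(0,0,2,0)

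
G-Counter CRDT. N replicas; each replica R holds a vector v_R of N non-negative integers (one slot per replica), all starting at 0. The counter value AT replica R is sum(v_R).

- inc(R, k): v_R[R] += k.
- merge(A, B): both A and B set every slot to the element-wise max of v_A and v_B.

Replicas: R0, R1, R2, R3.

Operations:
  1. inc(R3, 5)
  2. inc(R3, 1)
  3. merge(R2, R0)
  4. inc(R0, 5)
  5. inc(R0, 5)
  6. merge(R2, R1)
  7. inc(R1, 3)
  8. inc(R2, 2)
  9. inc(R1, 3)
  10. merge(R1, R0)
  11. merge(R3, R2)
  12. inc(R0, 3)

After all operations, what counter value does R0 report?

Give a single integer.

Answer: 19

Derivation:
Op 1: inc R3 by 5 -> R3=(0,0,0,5) value=5
Op 2: inc R3 by 1 -> R3=(0,0,0,6) value=6
Op 3: merge R2<->R0 -> R2=(0,0,0,0) R0=(0,0,0,0)
Op 4: inc R0 by 5 -> R0=(5,0,0,0) value=5
Op 5: inc R0 by 5 -> R0=(10,0,0,0) value=10
Op 6: merge R2<->R1 -> R2=(0,0,0,0) R1=(0,0,0,0)
Op 7: inc R1 by 3 -> R1=(0,3,0,0) value=3
Op 8: inc R2 by 2 -> R2=(0,0,2,0) value=2
Op 9: inc R1 by 3 -> R1=(0,6,0,0) value=6
Op 10: merge R1<->R0 -> R1=(10,6,0,0) R0=(10,6,0,0)
Op 11: merge R3<->R2 -> R3=(0,0,2,6) R2=(0,0,2,6)
Op 12: inc R0 by 3 -> R0=(13,6,0,0) value=19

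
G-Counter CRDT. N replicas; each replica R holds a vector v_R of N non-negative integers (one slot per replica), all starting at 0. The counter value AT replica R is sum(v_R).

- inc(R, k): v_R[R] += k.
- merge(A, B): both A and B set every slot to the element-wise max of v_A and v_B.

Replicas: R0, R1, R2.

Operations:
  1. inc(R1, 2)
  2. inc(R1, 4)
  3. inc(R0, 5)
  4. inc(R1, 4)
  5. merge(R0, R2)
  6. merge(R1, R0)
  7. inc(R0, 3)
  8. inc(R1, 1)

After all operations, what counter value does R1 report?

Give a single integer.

Answer: 16

Derivation:
Op 1: inc R1 by 2 -> R1=(0,2,0) value=2
Op 2: inc R1 by 4 -> R1=(0,6,0) value=6
Op 3: inc R0 by 5 -> R0=(5,0,0) value=5
Op 4: inc R1 by 4 -> R1=(0,10,0) value=10
Op 5: merge R0<->R2 -> R0=(5,0,0) R2=(5,0,0)
Op 6: merge R1<->R0 -> R1=(5,10,0) R0=(5,10,0)
Op 7: inc R0 by 3 -> R0=(8,10,0) value=18
Op 8: inc R1 by 1 -> R1=(5,11,0) value=16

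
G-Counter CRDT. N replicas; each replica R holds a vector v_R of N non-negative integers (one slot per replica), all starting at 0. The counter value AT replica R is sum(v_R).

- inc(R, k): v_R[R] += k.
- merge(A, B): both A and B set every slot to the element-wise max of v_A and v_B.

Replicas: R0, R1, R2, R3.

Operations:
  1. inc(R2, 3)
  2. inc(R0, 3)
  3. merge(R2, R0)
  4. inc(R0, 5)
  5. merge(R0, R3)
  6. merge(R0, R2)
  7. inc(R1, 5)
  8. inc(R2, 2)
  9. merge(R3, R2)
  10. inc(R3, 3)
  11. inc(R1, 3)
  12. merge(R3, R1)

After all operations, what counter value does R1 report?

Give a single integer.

Op 1: inc R2 by 3 -> R2=(0,0,3,0) value=3
Op 2: inc R0 by 3 -> R0=(3,0,0,0) value=3
Op 3: merge R2<->R0 -> R2=(3,0,3,0) R0=(3,0,3,0)
Op 4: inc R0 by 5 -> R0=(8,0,3,0) value=11
Op 5: merge R0<->R3 -> R0=(8,0,3,0) R3=(8,0,3,0)
Op 6: merge R0<->R2 -> R0=(8,0,3,0) R2=(8,0,3,0)
Op 7: inc R1 by 5 -> R1=(0,5,0,0) value=5
Op 8: inc R2 by 2 -> R2=(8,0,5,0) value=13
Op 9: merge R3<->R2 -> R3=(8,0,5,0) R2=(8,0,5,0)
Op 10: inc R3 by 3 -> R3=(8,0,5,3) value=16
Op 11: inc R1 by 3 -> R1=(0,8,0,0) value=8
Op 12: merge R3<->R1 -> R3=(8,8,5,3) R1=(8,8,5,3)

Answer: 24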